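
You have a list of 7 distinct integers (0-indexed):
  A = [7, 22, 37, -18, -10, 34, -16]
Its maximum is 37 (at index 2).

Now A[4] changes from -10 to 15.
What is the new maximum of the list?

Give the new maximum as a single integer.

Answer: 37

Derivation:
Old max = 37 (at index 2)
Change: A[4] -10 -> 15
Changed element was NOT the old max.
  New max = max(old_max, new_val) = max(37, 15) = 37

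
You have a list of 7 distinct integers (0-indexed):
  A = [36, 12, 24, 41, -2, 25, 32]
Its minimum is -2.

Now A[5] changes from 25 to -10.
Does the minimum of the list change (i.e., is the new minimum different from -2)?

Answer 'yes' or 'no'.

Answer: yes

Derivation:
Old min = -2
Change: A[5] 25 -> -10
Changed element was NOT the min; min changes only if -10 < -2.
New min = -10; changed? yes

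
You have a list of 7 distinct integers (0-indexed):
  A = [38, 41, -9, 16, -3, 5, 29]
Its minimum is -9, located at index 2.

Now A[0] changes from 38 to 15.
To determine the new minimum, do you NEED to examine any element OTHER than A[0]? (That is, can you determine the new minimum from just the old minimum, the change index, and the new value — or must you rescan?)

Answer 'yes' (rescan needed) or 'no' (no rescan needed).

Old min = -9 at index 2
Change at index 0: 38 -> 15
Index 0 was NOT the min. New min = min(-9, 15). No rescan of other elements needed.
Needs rescan: no

Answer: no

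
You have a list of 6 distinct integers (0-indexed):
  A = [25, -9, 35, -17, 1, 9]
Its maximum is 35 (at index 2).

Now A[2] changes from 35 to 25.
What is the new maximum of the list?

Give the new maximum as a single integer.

Old max = 35 (at index 2)
Change: A[2] 35 -> 25
Changed element WAS the max -> may need rescan.
  Max of remaining elements: 25
  New max = max(25, 25) = 25

Answer: 25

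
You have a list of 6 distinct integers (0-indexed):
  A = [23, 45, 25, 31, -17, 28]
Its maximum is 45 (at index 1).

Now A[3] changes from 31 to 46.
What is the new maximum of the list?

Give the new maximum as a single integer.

Old max = 45 (at index 1)
Change: A[3] 31 -> 46
Changed element was NOT the old max.
  New max = max(old_max, new_val) = max(45, 46) = 46

Answer: 46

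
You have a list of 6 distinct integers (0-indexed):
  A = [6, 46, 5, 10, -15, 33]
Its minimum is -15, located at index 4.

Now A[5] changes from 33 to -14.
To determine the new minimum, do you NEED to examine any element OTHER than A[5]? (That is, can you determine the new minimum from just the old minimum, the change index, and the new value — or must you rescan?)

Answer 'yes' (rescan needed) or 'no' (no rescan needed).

Old min = -15 at index 4
Change at index 5: 33 -> -14
Index 5 was NOT the min. New min = min(-15, -14). No rescan of other elements needed.
Needs rescan: no

Answer: no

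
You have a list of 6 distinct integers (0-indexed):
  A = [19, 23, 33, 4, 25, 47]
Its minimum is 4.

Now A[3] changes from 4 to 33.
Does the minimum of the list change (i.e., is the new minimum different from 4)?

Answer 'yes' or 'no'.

Old min = 4
Change: A[3] 4 -> 33
Changed element was the min; new min must be rechecked.
New min = 19; changed? yes

Answer: yes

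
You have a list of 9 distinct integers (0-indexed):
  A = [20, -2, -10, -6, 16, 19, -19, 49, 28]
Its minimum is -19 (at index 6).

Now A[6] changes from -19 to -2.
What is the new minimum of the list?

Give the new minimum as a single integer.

Answer: -10

Derivation:
Old min = -19 (at index 6)
Change: A[6] -19 -> -2
Changed element WAS the min. Need to check: is -2 still <= all others?
  Min of remaining elements: -10
  New min = min(-2, -10) = -10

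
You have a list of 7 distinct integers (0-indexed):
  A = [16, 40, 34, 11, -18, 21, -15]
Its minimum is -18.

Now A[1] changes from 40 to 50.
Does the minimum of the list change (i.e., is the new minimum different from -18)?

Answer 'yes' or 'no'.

Old min = -18
Change: A[1] 40 -> 50
Changed element was NOT the min; min changes only if 50 < -18.
New min = -18; changed? no

Answer: no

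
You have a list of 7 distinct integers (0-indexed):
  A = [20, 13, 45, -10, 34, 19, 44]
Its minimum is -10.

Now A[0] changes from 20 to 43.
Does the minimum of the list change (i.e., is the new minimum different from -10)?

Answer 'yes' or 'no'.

Old min = -10
Change: A[0] 20 -> 43
Changed element was NOT the min; min changes only if 43 < -10.
New min = -10; changed? no

Answer: no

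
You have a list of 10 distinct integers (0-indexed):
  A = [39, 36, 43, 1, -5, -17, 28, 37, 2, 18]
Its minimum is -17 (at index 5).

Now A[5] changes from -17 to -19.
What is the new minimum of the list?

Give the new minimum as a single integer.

Answer: -19

Derivation:
Old min = -17 (at index 5)
Change: A[5] -17 -> -19
Changed element WAS the min. Need to check: is -19 still <= all others?
  Min of remaining elements: -5
  New min = min(-19, -5) = -19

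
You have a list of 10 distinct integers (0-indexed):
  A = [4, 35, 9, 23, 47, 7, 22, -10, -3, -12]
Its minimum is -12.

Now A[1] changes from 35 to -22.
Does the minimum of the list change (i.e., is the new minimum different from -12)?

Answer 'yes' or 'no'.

Answer: yes

Derivation:
Old min = -12
Change: A[1] 35 -> -22
Changed element was NOT the min; min changes only if -22 < -12.
New min = -22; changed? yes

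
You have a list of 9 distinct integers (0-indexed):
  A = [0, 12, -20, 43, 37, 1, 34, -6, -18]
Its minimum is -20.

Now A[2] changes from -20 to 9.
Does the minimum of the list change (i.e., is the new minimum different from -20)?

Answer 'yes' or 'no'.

Answer: yes

Derivation:
Old min = -20
Change: A[2] -20 -> 9
Changed element was the min; new min must be rechecked.
New min = -18; changed? yes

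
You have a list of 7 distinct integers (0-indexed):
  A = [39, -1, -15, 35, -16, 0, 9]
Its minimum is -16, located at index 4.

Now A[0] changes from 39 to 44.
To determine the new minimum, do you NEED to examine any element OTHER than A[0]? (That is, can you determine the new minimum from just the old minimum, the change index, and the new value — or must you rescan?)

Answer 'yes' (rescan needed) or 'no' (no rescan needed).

Answer: no

Derivation:
Old min = -16 at index 4
Change at index 0: 39 -> 44
Index 0 was NOT the min. New min = min(-16, 44). No rescan of other elements needed.
Needs rescan: no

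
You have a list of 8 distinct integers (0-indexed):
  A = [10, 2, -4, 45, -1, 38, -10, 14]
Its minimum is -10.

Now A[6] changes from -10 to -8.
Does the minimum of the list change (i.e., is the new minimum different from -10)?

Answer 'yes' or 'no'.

Answer: yes

Derivation:
Old min = -10
Change: A[6] -10 -> -8
Changed element was the min; new min must be rechecked.
New min = -8; changed? yes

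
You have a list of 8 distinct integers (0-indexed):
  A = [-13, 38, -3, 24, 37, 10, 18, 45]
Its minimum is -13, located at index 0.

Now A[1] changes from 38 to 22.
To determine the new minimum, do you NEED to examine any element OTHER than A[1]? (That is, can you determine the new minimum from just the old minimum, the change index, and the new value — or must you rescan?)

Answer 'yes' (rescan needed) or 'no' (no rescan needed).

Old min = -13 at index 0
Change at index 1: 38 -> 22
Index 1 was NOT the min. New min = min(-13, 22). No rescan of other elements needed.
Needs rescan: no

Answer: no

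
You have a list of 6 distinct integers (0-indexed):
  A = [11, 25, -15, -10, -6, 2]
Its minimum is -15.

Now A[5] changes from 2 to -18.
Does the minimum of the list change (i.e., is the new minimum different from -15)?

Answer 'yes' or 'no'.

Answer: yes

Derivation:
Old min = -15
Change: A[5] 2 -> -18
Changed element was NOT the min; min changes only if -18 < -15.
New min = -18; changed? yes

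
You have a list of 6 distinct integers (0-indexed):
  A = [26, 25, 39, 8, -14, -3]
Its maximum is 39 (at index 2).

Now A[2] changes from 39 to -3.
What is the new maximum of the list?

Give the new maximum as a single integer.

Old max = 39 (at index 2)
Change: A[2] 39 -> -3
Changed element WAS the max -> may need rescan.
  Max of remaining elements: 26
  New max = max(-3, 26) = 26

Answer: 26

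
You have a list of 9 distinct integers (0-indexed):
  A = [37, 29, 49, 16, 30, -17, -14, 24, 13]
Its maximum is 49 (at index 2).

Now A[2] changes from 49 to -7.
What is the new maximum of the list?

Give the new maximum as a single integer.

Answer: 37

Derivation:
Old max = 49 (at index 2)
Change: A[2] 49 -> -7
Changed element WAS the max -> may need rescan.
  Max of remaining elements: 37
  New max = max(-7, 37) = 37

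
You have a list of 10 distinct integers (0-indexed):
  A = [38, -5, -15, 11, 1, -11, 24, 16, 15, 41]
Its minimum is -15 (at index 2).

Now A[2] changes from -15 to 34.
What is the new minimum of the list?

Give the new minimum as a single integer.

Answer: -11

Derivation:
Old min = -15 (at index 2)
Change: A[2] -15 -> 34
Changed element WAS the min. Need to check: is 34 still <= all others?
  Min of remaining elements: -11
  New min = min(34, -11) = -11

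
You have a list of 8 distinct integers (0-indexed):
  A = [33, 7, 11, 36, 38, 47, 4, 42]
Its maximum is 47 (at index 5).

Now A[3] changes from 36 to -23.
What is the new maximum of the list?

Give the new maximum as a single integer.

Old max = 47 (at index 5)
Change: A[3] 36 -> -23
Changed element was NOT the old max.
  New max = max(old_max, new_val) = max(47, -23) = 47

Answer: 47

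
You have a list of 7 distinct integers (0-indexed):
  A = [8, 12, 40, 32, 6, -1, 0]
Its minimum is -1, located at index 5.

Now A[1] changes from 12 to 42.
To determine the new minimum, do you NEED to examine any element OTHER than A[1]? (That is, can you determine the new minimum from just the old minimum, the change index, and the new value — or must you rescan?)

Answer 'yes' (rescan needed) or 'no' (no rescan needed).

Answer: no

Derivation:
Old min = -1 at index 5
Change at index 1: 12 -> 42
Index 1 was NOT the min. New min = min(-1, 42). No rescan of other elements needed.
Needs rescan: no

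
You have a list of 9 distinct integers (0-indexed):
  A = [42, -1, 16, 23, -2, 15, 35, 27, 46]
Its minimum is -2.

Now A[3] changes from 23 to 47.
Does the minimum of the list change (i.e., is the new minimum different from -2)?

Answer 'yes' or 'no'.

Old min = -2
Change: A[3] 23 -> 47
Changed element was NOT the min; min changes only if 47 < -2.
New min = -2; changed? no

Answer: no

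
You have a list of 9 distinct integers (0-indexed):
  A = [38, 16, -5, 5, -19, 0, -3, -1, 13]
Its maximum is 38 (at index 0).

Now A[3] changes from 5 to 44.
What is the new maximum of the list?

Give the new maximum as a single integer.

Answer: 44

Derivation:
Old max = 38 (at index 0)
Change: A[3] 5 -> 44
Changed element was NOT the old max.
  New max = max(old_max, new_val) = max(38, 44) = 44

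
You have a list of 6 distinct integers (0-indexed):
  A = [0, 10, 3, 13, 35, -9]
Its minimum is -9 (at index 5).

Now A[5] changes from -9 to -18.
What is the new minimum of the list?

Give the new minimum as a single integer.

Answer: -18

Derivation:
Old min = -9 (at index 5)
Change: A[5] -9 -> -18
Changed element WAS the min. Need to check: is -18 still <= all others?
  Min of remaining elements: 0
  New min = min(-18, 0) = -18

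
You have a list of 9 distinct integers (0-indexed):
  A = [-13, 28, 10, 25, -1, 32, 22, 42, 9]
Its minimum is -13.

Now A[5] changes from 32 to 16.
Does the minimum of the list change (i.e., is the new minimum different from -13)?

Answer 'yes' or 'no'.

Answer: no

Derivation:
Old min = -13
Change: A[5] 32 -> 16
Changed element was NOT the min; min changes only if 16 < -13.
New min = -13; changed? no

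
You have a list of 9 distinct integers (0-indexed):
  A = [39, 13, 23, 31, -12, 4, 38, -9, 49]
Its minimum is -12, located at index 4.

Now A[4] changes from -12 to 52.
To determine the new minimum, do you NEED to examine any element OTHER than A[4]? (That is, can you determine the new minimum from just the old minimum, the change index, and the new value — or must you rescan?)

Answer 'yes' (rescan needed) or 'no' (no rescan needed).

Old min = -12 at index 4
Change at index 4: -12 -> 52
Index 4 WAS the min and new value 52 > old min -12. Must rescan other elements to find the new min.
Needs rescan: yes

Answer: yes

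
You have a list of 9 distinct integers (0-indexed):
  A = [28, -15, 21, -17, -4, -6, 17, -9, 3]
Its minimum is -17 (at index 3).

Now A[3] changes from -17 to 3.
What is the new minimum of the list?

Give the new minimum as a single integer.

Old min = -17 (at index 3)
Change: A[3] -17 -> 3
Changed element WAS the min. Need to check: is 3 still <= all others?
  Min of remaining elements: -15
  New min = min(3, -15) = -15

Answer: -15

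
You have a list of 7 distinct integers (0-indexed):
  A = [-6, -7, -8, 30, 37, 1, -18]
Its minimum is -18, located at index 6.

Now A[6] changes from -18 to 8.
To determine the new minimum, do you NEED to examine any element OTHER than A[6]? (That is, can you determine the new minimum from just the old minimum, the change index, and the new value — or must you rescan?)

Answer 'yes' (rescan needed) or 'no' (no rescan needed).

Old min = -18 at index 6
Change at index 6: -18 -> 8
Index 6 WAS the min and new value 8 > old min -18. Must rescan other elements to find the new min.
Needs rescan: yes

Answer: yes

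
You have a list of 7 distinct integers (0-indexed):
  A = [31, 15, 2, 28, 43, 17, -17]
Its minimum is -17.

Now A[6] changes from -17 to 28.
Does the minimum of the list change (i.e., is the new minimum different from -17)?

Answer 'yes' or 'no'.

Old min = -17
Change: A[6] -17 -> 28
Changed element was the min; new min must be rechecked.
New min = 2; changed? yes

Answer: yes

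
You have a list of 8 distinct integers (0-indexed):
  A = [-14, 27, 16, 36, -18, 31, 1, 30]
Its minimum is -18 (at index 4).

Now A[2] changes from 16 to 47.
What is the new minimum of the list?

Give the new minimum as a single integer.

Answer: -18

Derivation:
Old min = -18 (at index 4)
Change: A[2] 16 -> 47
Changed element was NOT the old min.
  New min = min(old_min, new_val) = min(-18, 47) = -18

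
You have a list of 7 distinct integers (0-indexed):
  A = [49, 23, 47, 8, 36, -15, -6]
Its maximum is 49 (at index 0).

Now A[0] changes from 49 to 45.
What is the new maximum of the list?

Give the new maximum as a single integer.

Old max = 49 (at index 0)
Change: A[0] 49 -> 45
Changed element WAS the max -> may need rescan.
  Max of remaining elements: 47
  New max = max(45, 47) = 47

Answer: 47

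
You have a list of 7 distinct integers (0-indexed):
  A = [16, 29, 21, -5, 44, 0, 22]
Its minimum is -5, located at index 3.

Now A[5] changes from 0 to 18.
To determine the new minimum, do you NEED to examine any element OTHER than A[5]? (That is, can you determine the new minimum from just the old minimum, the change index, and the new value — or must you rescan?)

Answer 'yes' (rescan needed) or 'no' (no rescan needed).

Old min = -5 at index 3
Change at index 5: 0 -> 18
Index 5 was NOT the min. New min = min(-5, 18). No rescan of other elements needed.
Needs rescan: no

Answer: no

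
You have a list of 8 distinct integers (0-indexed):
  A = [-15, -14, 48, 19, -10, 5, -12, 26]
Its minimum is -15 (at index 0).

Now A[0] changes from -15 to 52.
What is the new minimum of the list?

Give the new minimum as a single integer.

Old min = -15 (at index 0)
Change: A[0] -15 -> 52
Changed element WAS the min. Need to check: is 52 still <= all others?
  Min of remaining elements: -14
  New min = min(52, -14) = -14

Answer: -14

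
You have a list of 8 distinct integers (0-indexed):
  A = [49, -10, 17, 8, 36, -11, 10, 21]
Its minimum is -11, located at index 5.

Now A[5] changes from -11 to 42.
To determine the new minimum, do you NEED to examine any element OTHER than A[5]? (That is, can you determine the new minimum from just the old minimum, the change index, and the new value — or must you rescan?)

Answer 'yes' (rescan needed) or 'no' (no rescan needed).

Answer: yes

Derivation:
Old min = -11 at index 5
Change at index 5: -11 -> 42
Index 5 WAS the min and new value 42 > old min -11. Must rescan other elements to find the new min.
Needs rescan: yes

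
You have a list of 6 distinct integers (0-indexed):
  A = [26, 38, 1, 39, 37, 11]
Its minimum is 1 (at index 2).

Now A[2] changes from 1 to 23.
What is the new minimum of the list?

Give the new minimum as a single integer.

Answer: 11

Derivation:
Old min = 1 (at index 2)
Change: A[2] 1 -> 23
Changed element WAS the min. Need to check: is 23 still <= all others?
  Min of remaining elements: 11
  New min = min(23, 11) = 11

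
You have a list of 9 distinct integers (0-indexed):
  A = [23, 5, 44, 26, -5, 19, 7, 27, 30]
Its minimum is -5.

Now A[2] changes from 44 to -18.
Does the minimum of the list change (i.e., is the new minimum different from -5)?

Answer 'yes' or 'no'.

Old min = -5
Change: A[2] 44 -> -18
Changed element was NOT the min; min changes only if -18 < -5.
New min = -18; changed? yes

Answer: yes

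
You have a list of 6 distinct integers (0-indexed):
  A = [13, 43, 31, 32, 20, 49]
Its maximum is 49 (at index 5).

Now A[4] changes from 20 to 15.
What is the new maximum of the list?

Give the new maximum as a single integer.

Old max = 49 (at index 5)
Change: A[4] 20 -> 15
Changed element was NOT the old max.
  New max = max(old_max, new_val) = max(49, 15) = 49

Answer: 49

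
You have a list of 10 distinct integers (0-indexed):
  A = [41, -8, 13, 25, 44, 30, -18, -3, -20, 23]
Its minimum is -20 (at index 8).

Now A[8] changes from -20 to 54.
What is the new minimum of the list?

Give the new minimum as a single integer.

Old min = -20 (at index 8)
Change: A[8] -20 -> 54
Changed element WAS the min. Need to check: is 54 still <= all others?
  Min of remaining elements: -18
  New min = min(54, -18) = -18

Answer: -18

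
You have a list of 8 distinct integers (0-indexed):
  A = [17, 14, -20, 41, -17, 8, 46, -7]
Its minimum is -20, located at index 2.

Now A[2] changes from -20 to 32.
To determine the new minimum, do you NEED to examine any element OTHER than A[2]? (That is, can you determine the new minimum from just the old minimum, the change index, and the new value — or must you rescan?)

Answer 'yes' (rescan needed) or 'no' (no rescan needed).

Answer: yes

Derivation:
Old min = -20 at index 2
Change at index 2: -20 -> 32
Index 2 WAS the min and new value 32 > old min -20. Must rescan other elements to find the new min.
Needs rescan: yes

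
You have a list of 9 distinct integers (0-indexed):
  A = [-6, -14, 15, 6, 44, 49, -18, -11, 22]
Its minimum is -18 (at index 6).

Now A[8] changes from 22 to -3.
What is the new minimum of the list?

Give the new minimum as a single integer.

Old min = -18 (at index 6)
Change: A[8] 22 -> -3
Changed element was NOT the old min.
  New min = min(old_min, new_val) = min(-18, -3) = -18

Answer: -18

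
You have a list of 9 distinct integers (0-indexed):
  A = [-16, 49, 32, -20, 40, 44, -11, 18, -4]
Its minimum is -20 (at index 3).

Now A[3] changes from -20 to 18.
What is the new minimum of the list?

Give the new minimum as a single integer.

Old min = -20 (at index 3)
Change: A[3] -20 -> 18
Changed element WAS the min. Need to check: is 18 still <= all others?
  Min of remaining elements: -16
  New min = min(18, -16) = -16

Answer: -16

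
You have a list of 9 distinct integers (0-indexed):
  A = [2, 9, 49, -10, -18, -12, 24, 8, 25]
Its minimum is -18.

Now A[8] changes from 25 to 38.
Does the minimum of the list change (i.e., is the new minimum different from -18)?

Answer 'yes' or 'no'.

Answer: no

Derivation:
Old min = -18
Change: A[8] 25 -> 38
Changed element was NOT the min; min changes only if 38 < -18.
New min = -18; changed? no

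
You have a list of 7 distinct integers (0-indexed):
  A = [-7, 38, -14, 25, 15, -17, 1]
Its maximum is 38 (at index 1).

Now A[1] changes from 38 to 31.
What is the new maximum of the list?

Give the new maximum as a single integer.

Old max = 38 (at index 1)
Change: A[1] 38 -> 31
Changed element WAS the max -> may need rescan.
  Max of remaining elements: 25
  New max = max(31, 25) = 31

Answer: 31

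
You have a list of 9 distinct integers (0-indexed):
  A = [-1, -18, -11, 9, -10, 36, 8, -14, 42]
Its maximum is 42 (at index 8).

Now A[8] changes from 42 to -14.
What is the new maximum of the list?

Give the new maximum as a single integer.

Answer: 36

Derivation:
Old max = 42 (at index 8)
Change: A[8] 42 -> -14
Changed element WAS the max -> may need rescan.
  Max of remaining elements: 36
  New max = max(-14, 36) = 36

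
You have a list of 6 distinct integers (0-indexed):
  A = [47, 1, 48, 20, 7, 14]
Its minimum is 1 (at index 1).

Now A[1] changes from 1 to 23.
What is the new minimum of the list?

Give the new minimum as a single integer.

Old min = 1 (at index 1)
Change: A[1] 1 -> 23
Changed element WAS the min. Need to check: is 23 still <= all others?
  Min of remaining elements: 7
  New min = min(23, 7) = 7

Answer: 7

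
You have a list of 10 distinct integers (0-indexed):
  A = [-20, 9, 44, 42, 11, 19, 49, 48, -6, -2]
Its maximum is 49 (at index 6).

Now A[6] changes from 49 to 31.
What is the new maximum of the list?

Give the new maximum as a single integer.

Answer: 48

Derivation:
Old max = 49 (at index 6)
Change: A[6] 49 -> 31
Changed element WAS the max -> may need rescan.
  Max of remaining elements: 48
  New max = max(31, 48) = 48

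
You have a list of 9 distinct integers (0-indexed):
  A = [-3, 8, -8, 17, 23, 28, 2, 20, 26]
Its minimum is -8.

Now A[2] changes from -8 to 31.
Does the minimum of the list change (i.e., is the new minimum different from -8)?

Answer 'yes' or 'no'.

Answer: yes

Derivation:
Old min = -8
Change: A[2] -8 -> 31
Changed element was the min; new min must be rechecked.
New min = -3; changed? yes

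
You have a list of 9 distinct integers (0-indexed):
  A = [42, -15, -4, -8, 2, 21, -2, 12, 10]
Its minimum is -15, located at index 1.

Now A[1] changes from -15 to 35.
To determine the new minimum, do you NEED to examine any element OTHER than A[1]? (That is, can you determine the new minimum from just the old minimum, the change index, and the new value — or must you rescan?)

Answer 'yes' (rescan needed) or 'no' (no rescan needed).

Answer: yes

Derivation:
Old min = -15 at index 1
Change at index 1: -15 -> 35
Index 1 WAS the min and new value 35 > old min -15. Must rescan other elements to find the new min.
Needs rescan: yes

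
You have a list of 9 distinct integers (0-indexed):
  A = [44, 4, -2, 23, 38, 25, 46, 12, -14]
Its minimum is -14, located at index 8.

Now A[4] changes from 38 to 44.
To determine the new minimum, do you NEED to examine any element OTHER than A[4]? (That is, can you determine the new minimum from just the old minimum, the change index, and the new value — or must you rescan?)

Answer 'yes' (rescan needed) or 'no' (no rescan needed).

Answer: no

Derivation:
Old min = -14 at index 8
Change at index 4: 38 -> 44
Index 4 was NOT the min. New min = min(-14, 44). No rescan of other elements needed.
Needs rescan: no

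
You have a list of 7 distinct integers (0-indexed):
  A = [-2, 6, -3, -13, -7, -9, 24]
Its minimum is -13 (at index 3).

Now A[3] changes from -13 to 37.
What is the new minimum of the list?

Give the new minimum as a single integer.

Old min = -13 (at index 3)
Change: A[3] -13 -> 37
Changed element WAS the min. Need to check: is 37 still <= all others?
  Min of remaining elements: -9
  New min = min(37, -9) = -9

Answer: -9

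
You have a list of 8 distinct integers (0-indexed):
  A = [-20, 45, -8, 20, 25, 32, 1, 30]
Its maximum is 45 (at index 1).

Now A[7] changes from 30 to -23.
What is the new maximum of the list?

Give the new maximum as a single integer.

Old max = 45 (at index 1)
Change: A[7] 30 -> -23
Changed element was NOT the old max.
  New max = max(old_max, new_val) = max(45, -23) = 45

Answer: 45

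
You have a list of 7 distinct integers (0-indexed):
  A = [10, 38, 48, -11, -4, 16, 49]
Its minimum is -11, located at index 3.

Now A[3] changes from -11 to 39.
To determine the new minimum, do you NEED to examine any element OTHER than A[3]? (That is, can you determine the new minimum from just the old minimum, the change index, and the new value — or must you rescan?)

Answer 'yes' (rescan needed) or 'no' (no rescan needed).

Answer: yes

Derivation:
Old min = -11 at index 3
Change at index 3: -11 -> 39
Index 3 WAS the min and new value 39 > old min -11. Must rescan other elements to find the new min.
Needs rescan: yes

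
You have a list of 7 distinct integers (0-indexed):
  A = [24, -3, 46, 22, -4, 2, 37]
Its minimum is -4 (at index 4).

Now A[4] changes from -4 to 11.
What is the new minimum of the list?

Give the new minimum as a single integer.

Old min = -4 (at index 4)
Change: A[4] -4 -> 11
Changed element WAS the min. Need to check: is 11 still <= all others?
  Min of remaining elements: -3
  New min = min(11, -3) = -3

Answer: -3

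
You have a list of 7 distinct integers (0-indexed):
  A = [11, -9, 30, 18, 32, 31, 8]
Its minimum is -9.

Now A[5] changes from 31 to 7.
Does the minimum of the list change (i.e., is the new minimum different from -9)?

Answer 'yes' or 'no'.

Old min = -9
Change: A[5] 31 -> 7
Changed element was NOT the min; min changes only if 7 < -9.
New min = -9; changed? no

Answer: no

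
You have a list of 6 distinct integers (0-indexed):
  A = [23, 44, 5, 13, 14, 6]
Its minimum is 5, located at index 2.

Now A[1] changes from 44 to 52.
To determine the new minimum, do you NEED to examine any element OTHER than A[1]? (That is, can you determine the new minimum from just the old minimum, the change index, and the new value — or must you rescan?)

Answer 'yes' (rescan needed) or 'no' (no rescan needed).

Answer: no

Derivation:
Old min = 5 at index 2
Change at index 1: 44 -> 52
Index 1 was NOT the min. New min = min(5, 52). No rescan of other elements needed.
Needs rescan: no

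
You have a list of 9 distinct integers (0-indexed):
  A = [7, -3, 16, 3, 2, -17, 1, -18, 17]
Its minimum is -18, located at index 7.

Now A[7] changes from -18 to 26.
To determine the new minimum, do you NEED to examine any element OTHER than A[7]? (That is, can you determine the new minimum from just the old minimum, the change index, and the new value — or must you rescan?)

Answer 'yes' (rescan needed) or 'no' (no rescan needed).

Answer: yes

Derivation:
Old min = -18 at index 7
Change at index 7: -18 -> 26
Index 7 WAS the min and new value 26 > old min -18. Must rescan other elements to find the new min.
Needs rescan: yes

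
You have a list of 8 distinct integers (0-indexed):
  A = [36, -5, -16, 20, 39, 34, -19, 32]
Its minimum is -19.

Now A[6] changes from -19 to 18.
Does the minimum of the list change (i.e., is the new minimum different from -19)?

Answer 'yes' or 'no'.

Answer: yes

Derivation:
Old min = -19
Change: A[6] -19 -> 18
Changed element was the min; new min must be rechecked.
New min = -16; changed? yes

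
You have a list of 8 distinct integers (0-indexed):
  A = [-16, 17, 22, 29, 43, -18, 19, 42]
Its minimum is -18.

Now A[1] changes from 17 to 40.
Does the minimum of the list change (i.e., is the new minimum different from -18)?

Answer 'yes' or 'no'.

Answer: no

Derivation:
Old min = -18
Change: A[1] 17 -> 40
Changed element was NOT the min; min changes only if 40 < -18.
New min = -18; changed? no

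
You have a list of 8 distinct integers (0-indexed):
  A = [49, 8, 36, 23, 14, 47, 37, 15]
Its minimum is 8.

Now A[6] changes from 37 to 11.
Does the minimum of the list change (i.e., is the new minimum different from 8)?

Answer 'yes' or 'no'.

Answer: no

Derivation:
Old min = 8
Change: A[6] 37 -> 11
Changed element was NOT the min; min changes only if 11 < 8.
New min = 8; changed? no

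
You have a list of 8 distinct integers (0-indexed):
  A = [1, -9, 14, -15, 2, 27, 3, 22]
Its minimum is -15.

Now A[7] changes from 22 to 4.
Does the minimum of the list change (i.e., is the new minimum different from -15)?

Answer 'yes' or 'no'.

Answer: no

Derivation:
Old min = -15
Change: A[7] 22 -> 4
Changed element was NOT the min; min changes only if 4 < -15.
New min = -15; changed? no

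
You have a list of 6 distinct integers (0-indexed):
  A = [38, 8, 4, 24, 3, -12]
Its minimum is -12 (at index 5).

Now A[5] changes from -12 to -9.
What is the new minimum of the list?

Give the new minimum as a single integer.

Old min = -12 (at index 5)
Change: A[5] -12 -> -9
Changed element WAS the min. Need to check: is -9 still <= all others?
  Min of remaining elements: 3
  New min = min(-9, 3) = -9

Answer: -9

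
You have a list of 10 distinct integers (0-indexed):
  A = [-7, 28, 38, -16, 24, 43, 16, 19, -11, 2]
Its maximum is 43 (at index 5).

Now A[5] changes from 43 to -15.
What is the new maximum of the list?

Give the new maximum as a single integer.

Answer: 38

Derivation:
Old max = 43 (at index 5)
Change: A[5] 43 -> -15
Changed element WAS the max -> may need rescan.
  Max of remaining elements: 38
  New max = max(-15, 38) = 38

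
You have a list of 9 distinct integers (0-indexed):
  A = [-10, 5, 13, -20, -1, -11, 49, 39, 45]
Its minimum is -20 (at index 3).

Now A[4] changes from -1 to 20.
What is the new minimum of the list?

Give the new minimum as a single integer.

Old min = -20 (at index 3)
Change: A[4] -1 -> 20
Changed element was NOT the old min.
  New min = min(old_min, new_val) = min(-20, 20) = -20

Answer: -20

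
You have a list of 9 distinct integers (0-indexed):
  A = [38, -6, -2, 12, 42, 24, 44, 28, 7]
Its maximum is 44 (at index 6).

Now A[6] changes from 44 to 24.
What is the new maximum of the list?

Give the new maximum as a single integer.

Old max = 44 (at index 6)
Change: A[6] 44 -> 24
Changed element WAS the max -> may need rescan.
  Max of remaining elements: 42
  New max = max(24, 42) = 42

Answer: 42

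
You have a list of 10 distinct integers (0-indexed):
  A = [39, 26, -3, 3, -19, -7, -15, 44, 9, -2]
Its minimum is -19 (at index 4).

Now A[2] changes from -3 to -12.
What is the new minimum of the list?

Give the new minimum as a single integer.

Answer: -19

Derivation:
Old min = -19 (at index 4)
Change: A[2] -3 -> -12
Changed element was NOT the old min.
  New min = min(old_min, new_val) = min(-19, -12) = -19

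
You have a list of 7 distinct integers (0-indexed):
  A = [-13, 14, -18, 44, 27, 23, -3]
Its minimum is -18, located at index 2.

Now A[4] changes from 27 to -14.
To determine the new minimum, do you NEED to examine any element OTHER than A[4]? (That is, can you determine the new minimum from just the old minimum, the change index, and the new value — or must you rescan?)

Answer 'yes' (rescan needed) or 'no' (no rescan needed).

Old min = -18 at index 2
Change at index 4: 27 -> -14
Index 4 was NOT the min. New min = min(-18, -14). No rescan of other elements needed.
Needs rescan: no

Answer: no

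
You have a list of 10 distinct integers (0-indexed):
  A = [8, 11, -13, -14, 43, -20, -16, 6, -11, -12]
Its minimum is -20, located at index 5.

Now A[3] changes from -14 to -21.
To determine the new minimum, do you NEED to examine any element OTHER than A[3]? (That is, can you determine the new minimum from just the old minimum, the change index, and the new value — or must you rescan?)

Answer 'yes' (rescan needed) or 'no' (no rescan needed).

Old min = -20 at index 5
Change at index 3: -14 -> -21
Index 3 was NOT the min. New min = min(-20, -21). No rescan of other elements needed.
Needs rescan: no

Answer: no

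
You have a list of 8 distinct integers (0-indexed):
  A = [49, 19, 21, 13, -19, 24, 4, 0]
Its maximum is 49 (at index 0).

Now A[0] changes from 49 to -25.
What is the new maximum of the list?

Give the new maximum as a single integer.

Answer: 24

Derivation:
Old max = 49 (at index 0)
Change: A[0] 49 -> -25
Changed element WAS the max -> may need rescan.
  Max of remaining elements: 24
  New max = max(-25, 24) = 24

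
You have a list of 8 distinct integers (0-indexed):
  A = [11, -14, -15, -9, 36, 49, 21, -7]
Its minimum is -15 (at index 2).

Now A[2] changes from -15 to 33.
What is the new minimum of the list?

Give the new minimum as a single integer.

Answer: -14

Derivation:
Old min = -15 (at index 2)
Change: A[2] -15 -> 33
Changed element WAS the min. Need to check: is 33 still <= all others?
  Min of remaining elements: -14
  New min = min(33, -14) = -14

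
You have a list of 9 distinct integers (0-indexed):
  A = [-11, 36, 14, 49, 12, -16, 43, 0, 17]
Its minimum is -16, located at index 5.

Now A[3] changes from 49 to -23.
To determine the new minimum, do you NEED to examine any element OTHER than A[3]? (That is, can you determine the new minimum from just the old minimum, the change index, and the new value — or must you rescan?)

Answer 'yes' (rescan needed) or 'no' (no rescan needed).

Answer: no

Derivation:
Old min = -16 at index 5
Change at index 3: 49 -> -23
Index 3 was NOT the min. New min = min(-16, -23). No rescan of other elements needed.
Needs rescan: no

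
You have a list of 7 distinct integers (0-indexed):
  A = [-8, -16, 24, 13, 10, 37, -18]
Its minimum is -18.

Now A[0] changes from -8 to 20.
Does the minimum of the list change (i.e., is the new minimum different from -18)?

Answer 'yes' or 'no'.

Old min = -18
Change: A[0] -8 -> 20
Changed element was NOT the min; min changes only if 20 < -18.
New min = -18; changed? no

Answer: no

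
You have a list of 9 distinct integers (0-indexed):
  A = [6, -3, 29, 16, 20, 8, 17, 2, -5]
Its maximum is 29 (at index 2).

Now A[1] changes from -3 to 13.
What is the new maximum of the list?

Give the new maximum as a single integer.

Answer: 29

Derivation:
Old max = 29 (at index 2)
Change: A[1] -3 -> 13
Changed element was NOT the old max.
  New max = max(old_max, new_val) = max(29, 13) = 29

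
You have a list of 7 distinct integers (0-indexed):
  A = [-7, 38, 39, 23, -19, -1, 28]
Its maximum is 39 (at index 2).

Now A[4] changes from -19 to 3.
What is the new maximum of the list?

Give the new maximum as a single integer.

Old max = 39 (at index 2)
Change: A[4] -19 -> 3
Changed element was NOT the old max.
  New max = max(old_max, new_val) = max(39, 3) = 39

Answer: 39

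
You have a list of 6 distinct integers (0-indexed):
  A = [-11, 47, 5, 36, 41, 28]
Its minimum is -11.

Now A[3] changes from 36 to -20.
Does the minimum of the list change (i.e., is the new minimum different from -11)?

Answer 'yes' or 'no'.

Old min = -11
Change: A[3] 36 -> -20
Changed element was NOT the min; min changes only if -20 < -11.
New min = -20; changed? yes

Answer: yes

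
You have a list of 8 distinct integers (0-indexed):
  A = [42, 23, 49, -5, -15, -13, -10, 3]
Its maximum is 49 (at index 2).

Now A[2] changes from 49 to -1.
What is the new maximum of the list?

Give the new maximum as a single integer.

Answer: 42

Derivation:
Old max = 49 (at index 2)
Change: A[2] 49 -> -1
Changed element WAS the max -> may need rescan.
  Max of remaining elements: 42
  New max = max(-1, 42) = 42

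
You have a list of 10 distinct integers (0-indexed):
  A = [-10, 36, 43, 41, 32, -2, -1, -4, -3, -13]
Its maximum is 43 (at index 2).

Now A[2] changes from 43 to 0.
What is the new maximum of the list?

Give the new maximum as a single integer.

Old max = 43 (at index 2)
Change: A[2] 43 -> 0
Changed element WAS the max -> may need rescan.
  Max of remaining elements: 41
  New max = max(0, 41) = 41

Answer: 41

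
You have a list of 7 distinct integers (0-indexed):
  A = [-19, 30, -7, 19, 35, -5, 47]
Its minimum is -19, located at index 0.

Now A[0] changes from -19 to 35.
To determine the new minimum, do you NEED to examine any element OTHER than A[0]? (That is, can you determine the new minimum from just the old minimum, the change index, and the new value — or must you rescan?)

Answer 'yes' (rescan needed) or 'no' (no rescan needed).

Answer: yes

Derivation:
Old min = -19 at index 0
Change at index 0: -19 -> 35
Index 0 WAS the min and new value 35 > old min -19. Must rescan other elements to find the new min.
Needs rescan: yes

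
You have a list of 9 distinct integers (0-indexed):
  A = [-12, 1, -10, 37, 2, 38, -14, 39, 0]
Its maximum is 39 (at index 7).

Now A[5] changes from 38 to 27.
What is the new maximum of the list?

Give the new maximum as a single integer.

Answer: 39

Derivation:
Old max = 39 (at index 7)
Change: A[5] 38 -> 27
Changed element was NOT the old max.
  New max = max(old_max, new_val) = max(39, 27) = 39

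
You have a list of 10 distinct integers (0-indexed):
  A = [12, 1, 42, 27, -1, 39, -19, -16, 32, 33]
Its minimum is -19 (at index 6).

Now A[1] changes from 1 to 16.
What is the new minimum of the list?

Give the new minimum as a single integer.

Old min = -19 (at index 6)
Change: A[1] 1 -> 16
Changed element was NOT the old min.
  New min = min(old_min, new_val) = min(-19, 16) = -19

Answer: -19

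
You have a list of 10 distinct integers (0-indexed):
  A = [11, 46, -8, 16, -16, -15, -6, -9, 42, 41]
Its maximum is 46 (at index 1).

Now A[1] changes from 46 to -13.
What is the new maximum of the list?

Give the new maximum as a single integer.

Answer: 42

Derivation:
Old max = 46 (at index 1)
Change: A[1] 46 -> -13
Changed element WAS the max -> may need rescan.
  Max of remaining elements: 42
  New max = max(-13, 42) = 42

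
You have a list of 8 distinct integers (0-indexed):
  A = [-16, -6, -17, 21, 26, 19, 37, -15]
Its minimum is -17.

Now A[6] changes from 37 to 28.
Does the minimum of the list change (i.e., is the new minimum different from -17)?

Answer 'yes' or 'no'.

Answer: no

Derivation:
Old min = -17
Change: A[6] 37 -> 28
Changed element was NOT the min; min changes only if 28 < -17.
New min = -17; changed? no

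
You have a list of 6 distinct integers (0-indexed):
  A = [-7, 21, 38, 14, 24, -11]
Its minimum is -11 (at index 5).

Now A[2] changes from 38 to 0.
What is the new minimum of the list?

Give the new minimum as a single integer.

Old min = -11 (at index 5)
Change: A[2] 38 -> 0
Changed element was NOT the old min.
  New min = min(old_min, new_val) = min(-11, 0) = -11

Answer: -11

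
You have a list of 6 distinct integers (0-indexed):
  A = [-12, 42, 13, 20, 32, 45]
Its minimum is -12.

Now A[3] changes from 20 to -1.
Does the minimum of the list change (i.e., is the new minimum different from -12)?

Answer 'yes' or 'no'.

Old min = -12
Change: A[3] 20 -> -1
Changed element was NOT the min; min changes only if -1 < -12.
New min = -12; changed? no

Answer: no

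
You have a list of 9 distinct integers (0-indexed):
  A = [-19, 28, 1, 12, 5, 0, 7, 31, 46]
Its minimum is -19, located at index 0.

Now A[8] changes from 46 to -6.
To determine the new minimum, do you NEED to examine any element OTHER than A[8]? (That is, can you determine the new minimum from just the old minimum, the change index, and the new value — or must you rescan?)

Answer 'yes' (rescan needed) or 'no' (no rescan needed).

Answer: no

Derivation:
Old min = -19 at index 0
Change at index 8: 46 -> -6
Index 8 was NOT the min. New min = min(-19, -6). No rescan of other elements needed.
Needs rescan: no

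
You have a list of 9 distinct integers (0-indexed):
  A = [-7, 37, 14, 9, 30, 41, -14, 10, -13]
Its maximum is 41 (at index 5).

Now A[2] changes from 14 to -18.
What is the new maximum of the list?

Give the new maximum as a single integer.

Old max = 41 (at index 5)
Change: A[2] 14 -> -18
Changed element was NOT the old max.
  New max = max(old_max, new_val) = max(41, -18) = 41

Answer: 41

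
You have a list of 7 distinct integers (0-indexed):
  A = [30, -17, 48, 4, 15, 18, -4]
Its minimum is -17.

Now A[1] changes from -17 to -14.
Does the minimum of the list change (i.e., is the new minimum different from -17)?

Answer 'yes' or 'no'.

Old min = -17
Change: A[1] -17 -> -14
Changed element was the min; new min must be rechecked.
New min = -14; changed? yes

Answer: yes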